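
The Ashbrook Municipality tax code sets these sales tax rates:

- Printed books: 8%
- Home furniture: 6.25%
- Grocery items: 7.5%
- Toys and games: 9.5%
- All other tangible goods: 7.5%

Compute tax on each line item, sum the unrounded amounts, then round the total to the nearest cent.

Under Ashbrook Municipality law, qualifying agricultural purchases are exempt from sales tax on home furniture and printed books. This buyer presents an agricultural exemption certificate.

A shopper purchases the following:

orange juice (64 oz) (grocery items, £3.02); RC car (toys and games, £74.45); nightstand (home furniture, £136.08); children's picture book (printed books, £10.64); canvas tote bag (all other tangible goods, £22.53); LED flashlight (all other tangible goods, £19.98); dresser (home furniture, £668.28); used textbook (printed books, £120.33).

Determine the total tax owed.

£10.49

Orange juice (64 oz) £3.02: grocery items → 7.5% → £0.2265
RC car £74.45: toys and games → 9.5% → £7.07275
Nightstand £136.08: home furniture, buyer-exempt → 0% → £0.00
Children's picture book £10.64: printed books, buyer-exempt → 0% → £0.00
Canvas tote bag £22.53: all other tangible goods → 7.5% → £1.68975
LED flashlight £19.98: all other tangible goods → 7.5% → £1.4985
Dresser £668.28: home furniture, buyer-exempt → 0% → £0.00
Used textbook £120.33: printed books, buyer-exempt → 0% → £0.00
Unrounded tax sum = £10.4875 → £10.49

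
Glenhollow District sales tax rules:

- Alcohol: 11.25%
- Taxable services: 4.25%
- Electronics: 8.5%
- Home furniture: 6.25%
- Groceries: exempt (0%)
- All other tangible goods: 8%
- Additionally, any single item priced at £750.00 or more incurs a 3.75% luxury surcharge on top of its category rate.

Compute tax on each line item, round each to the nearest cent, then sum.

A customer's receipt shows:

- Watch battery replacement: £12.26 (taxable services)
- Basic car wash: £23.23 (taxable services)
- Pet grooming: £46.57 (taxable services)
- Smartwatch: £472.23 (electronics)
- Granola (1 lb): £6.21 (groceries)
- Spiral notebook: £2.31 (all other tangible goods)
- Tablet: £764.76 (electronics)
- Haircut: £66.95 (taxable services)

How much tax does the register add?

£140.34

Watch battery replacement £12.26: taxable services → 4.25% → £0.52
Basic car wash £23.23: taxable services → 4.25% → £0.99
Pet grooming £46.57: taxable services → 4.25% → £1.98
Smartwatch £472.23: electronics → 8.5% → £40.14
Granola (1 lb) £6.21: groceries → 0% → £0.00
Spiral notebook £2.31: all other tangible goods → 8% → £0.18
Tablet £764.76: electronics → 8.5% + 3.75% surcharge = 12.25% → £93.68
Haircut £66.95: taxable services → 4.25% → £2.85
Total tax = £0.52 + £0.99 + £1.98 + £40.14 + £0.18 + £93.68 + £2.85 = £140.34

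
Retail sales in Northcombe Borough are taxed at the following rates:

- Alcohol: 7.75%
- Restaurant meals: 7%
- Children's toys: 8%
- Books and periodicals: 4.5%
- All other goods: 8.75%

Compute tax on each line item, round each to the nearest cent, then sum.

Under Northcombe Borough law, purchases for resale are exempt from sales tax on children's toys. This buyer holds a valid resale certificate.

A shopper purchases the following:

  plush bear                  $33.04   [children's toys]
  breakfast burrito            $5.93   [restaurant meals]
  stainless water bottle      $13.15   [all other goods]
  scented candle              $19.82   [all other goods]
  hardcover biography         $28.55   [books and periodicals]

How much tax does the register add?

Plush bear $33.04: children's toys, buyer-exempt → 0% → $0.00
Breakfast burrito $5.93: restaurant meals → 7% → $0.42
Stainless water bottle $13.15: all other goods → 8.75% → $1.15
Scented candle $19.82: all other goods → 8.75% → $1.73
Hardcover biography $28.55: books and periodicals → 4.5% → $1.28
Total tax = $0.42 + $1.15 + $1.73 + $1.28 = $4.58

$4.58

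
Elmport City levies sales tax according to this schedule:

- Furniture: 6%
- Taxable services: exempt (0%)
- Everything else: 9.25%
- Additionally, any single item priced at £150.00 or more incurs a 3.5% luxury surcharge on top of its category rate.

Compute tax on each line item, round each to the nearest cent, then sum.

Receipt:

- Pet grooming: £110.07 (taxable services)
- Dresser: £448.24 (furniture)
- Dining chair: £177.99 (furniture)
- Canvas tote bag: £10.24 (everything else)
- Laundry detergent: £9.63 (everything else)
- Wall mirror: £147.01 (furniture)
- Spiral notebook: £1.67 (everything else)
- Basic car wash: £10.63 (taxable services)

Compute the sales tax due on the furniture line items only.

£68.31

Dresser £448.24: furniture → 6% + 3.5% surcharge = 9.5% → £42.58
Dining chair £177.99: furniture → 6% + 3.5% surcharge = 9.5% → £16.91
Wall mirror £147.01: furniture → 6% → £8.82
Tax on furniture = £42.58 + £16.91 + £8.82 = £68.31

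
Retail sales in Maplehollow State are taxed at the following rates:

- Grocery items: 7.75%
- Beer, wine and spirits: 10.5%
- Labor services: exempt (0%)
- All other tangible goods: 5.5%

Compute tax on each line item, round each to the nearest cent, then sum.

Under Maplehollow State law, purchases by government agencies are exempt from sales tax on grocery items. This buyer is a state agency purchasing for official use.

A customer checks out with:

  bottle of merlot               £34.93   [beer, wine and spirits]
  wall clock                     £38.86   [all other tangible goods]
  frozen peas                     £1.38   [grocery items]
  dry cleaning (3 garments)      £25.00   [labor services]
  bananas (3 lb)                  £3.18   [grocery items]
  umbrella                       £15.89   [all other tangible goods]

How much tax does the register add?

Bottle of merlot £34.93: beer, wine and spirits → 10.5% → £3.67
Wall clock £38.86: all other tangible goods → 5.5% → £2.14
Frozen peas £1.38: grocery items, buyer-exempt → 0% → £0.00
Dry cleaning (3 garments) £25.00: labor services → 0% → £0.00
Bananas (3 lb) £3.18: grocery items, buyer-exempt → 0% → £0.00
Umbrella £15.89: all other tangible goods → 5.5% → £0.87
Total tax = £3.67 + £2.14 + £0.87 = £6.68

£6.68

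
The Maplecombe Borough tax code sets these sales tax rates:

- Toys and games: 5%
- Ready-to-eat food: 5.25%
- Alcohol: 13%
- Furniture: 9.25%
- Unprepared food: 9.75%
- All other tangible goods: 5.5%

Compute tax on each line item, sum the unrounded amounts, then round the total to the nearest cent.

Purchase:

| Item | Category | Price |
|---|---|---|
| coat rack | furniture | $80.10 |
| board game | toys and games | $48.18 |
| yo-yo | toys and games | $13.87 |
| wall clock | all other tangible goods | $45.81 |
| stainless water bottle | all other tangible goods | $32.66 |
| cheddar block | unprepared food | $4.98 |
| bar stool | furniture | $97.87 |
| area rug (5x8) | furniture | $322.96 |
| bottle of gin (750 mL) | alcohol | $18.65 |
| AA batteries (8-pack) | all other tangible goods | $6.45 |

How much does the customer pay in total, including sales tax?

Coat rack $80.10: furniture → 9.25% → $7.40925
Board game $48.18: toys and games → 5% → $2.409
Yo-yo $13.87: toys and games → 5% → $0.6935
Wall clock $45.81: all other tangible goods → 5.5% → $2.51955
Stainless water bottle $32.66: all other tangible goods → 5.5% → $1.7963
Cheddar block $4.98: unprepared food → 9.75% → $0.48555
Bar stool $97.87: furniture → 9.25% → $9.052975
Area rug (5x8) $322.96: furniture → 9.25% → $29.8738
Bottle of gin (750 mL) $18.65: alcohol → 13% → $2.4245
AA batteries (8-pack) $6.45: all other tangible goods → 5.5% → $0.35475
Subtotal = $671.53; unrounded tax = $57.019175 → $57.02; total due = $728.55

$728.55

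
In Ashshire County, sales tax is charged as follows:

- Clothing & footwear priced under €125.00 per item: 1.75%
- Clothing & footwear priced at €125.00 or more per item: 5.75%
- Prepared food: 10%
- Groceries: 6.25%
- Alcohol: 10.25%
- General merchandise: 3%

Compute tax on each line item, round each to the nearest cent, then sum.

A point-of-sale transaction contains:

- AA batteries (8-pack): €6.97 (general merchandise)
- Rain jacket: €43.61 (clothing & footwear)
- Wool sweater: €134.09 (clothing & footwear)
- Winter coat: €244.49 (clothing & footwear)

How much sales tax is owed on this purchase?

€22.74

AA batteries (8-pack) €6.97: general merchandise → 3% → €0.21
Rain jacket €43.61: clothing & footwear, under €125.00 → 1.75% → €0.76
Wool sweater €134.09: clothing & footwear, €125.00 or more → 5.75% → €7.71
Winter coat €244.49: clothing & footwear, €125.00 or more → 5.75% → €14.06
Total tax = €0.21 + €0.76 + €7.71 + €14.06 = €22.74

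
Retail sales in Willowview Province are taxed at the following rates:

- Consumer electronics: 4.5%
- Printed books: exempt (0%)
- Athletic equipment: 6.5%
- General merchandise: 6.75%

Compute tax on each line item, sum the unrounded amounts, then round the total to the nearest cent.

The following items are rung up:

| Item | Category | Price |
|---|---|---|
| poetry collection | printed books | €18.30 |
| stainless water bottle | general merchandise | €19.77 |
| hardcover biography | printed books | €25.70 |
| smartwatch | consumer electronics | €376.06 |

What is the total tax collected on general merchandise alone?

Stainless water bottle €19.77: general merchandise → 6.75% → €1.334475
Tax on general merchandise: unrounded sum = €1.334475 → €1.33

€1.33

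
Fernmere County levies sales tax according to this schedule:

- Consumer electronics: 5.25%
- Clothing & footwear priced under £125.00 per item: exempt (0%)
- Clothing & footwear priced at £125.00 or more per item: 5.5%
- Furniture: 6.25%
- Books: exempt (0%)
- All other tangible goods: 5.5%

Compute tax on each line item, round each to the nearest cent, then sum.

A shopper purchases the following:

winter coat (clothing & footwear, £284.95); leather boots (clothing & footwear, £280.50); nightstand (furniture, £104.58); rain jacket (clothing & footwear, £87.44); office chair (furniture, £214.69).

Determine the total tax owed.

£51.06

Winter coat £284.95: clothing & footwear, £125.00 or more → 5.5% → £15.67
Leather boots £280.50: clothing & footwear, £125.00 or more → 5.5% → £15.43
Nightstand £104.58: furniture → 6.25% → £6.54
Rain jacket £87.44: clothing & footwear, under £125.00 → 0% → £0.00
Office chair £214.69: furniture → 6.25% → £13.42
Total tax = £15.67 + £15.43 + £6.54 + £13.42 = £51.06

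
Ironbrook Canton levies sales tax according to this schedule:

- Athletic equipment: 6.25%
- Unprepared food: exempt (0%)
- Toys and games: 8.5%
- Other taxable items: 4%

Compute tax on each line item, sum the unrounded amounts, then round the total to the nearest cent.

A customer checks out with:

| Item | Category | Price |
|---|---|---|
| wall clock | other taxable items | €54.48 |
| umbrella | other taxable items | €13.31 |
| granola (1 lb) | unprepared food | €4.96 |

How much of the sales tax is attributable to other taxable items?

€2.71

Wall clock €54.48: other taxable items → 4% → €2.1792
Umbrella €13.31: other taxable items → 4% → €0.5324
Tax on other taxable items: unrounded sum = €2.7116 → €2.71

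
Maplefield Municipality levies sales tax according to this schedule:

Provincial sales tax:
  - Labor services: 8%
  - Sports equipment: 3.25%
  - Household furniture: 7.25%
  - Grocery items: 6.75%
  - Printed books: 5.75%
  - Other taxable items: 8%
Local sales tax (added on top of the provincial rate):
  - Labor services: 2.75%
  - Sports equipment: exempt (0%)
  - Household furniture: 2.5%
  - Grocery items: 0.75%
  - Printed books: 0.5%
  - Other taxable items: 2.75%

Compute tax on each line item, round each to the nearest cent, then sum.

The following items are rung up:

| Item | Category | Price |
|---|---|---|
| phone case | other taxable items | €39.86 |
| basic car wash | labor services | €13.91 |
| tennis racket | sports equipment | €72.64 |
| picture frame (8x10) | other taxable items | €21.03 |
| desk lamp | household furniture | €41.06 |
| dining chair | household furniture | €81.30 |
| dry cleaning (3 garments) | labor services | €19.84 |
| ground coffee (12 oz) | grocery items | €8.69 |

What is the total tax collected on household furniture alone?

€11.93

Desk lamp €41.06: household furniture → 7.25% + 2.5% local = 9.75% → €4.00
Dining chair €81.30: household furniture → 7.25% + 2.5% local = 9.75% → €7.93
Tax on household furniture = €4.00 + €7.93 = €11.93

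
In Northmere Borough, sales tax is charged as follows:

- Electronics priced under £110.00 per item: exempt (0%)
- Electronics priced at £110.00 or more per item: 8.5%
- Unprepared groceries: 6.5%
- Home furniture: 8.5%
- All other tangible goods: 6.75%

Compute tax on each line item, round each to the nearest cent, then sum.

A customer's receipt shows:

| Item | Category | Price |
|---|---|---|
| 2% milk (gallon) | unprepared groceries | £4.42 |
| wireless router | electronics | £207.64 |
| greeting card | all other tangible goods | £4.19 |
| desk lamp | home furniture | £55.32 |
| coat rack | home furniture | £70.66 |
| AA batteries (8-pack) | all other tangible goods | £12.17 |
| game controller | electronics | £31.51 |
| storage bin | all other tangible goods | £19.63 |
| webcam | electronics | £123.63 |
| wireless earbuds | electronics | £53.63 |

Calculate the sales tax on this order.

2% milk (gallon) £4.42: unprepared groceries → 6.5% → £0.29
Wireless router £207.64: electronics, £110.00 or more → 8.5% → £17.65
Greeting card £4.19: all other tangible goods → 6.75% → £0.28
Desk lamp £55.32: home furniture → 8.5% → £4.70
Coat rack £70.66: home furniture → 8.5% → £6.01
AA batteries (8-pack) £12.17: all other tangible goods → 6.75% → £0.82
Game controller £31.51: electronics, under £110.00 → 0% → £0.00
Storage bin £19.63: all other tangible goods → 6.75% → £1.33
Webcam £123.63: electronics, £110.00 or more → 8.5% → £10.51
Wireless earbuds £53.63: electronics, under £110.00 → 0% → £0.00
Total tax = £0.29 + £17.65 + £0.28 + £4.70 + £6.01 + £0.82 + £1.33 + £10.51 = £41.59

£41.59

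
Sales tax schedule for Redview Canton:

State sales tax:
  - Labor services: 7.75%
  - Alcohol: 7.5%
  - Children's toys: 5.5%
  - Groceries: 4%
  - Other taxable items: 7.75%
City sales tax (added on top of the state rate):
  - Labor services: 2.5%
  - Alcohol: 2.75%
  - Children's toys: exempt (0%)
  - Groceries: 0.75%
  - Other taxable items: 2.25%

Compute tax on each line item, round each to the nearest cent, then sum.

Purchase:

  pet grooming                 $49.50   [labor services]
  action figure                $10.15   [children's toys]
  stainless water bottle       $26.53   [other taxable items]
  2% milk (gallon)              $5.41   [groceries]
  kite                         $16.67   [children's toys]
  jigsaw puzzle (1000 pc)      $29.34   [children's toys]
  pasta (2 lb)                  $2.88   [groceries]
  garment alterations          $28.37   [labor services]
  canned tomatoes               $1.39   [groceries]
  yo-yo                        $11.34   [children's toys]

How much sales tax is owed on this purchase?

$14.81

Pet grooming $49.50: labor services → 7.75% + 2.5% city = 10.25% → $5.07
Action figure $10.15: children's toys → 5.5% + 0% city = 5.5% → $0.56
Stainless water bottle $26.53: other taxable items → 7.75% + 2.25% city = 10% → $2.65
2% milk (gallon) $5.41: groceries → 4% + 0.75% city = 4.75% → $0.26
Kite $16.67: children's toys → 5.5% + 0% city = 5.5% → $0.92
Jigsaw puzzle (1000 pc) $29.34: children's toys → 5.5% + 0% city = 5.5% → $1.61
Pasta (2 lb) $2.88: groceries → 4% + 0.75% city = 4.75% → $0.14
Garment alterations $28.37: labor services → 7.75% + 2.5% city = 10.25% → $2.91
Canned tomatoes $1.39: groceries → 4% + 0.75% city = 4.75% → $0.07
Yo-yo $11.34: children's toys → 5.5% + 0% city = 5.5% → $0.62
Total tax = $5.07 + $0.56 + $2.65 + $0.26 + $0.92 + $1.61 + $0.14 + $2.91 + $0.07 + $0.62 = $14.81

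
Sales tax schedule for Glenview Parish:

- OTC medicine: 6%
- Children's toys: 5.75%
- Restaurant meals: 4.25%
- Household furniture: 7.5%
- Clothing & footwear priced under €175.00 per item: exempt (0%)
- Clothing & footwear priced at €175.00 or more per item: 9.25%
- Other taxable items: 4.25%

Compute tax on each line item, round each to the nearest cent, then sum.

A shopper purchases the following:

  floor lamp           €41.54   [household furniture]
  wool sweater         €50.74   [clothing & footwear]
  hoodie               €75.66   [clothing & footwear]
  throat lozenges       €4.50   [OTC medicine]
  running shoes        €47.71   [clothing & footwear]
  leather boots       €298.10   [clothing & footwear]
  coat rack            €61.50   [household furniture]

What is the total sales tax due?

€35.57

Floor lamp €41.54: household furniture → 7.5% → €3.12
Wool sweater €50.74: clothing & footwear, under €175.00 → 0% → €0.00
Hoodie €75.66: clothing & footwear, under €175.00 → 0% → €0.00
Throat lozenges €4.50: OTC medicine → 6% → €0.27
Running shoes €47.71: clothing & footwear, under €175.00 → 0% → €0.00
Leather boots €298.10: clothing & footwear, €175.00 or more → 9.25% → €27.57
Coat rack €61.50: household furniture → 7.5% → €4.61
Total tax = €3.12 + €0.27 + €27.57 + €4.61 = €35.57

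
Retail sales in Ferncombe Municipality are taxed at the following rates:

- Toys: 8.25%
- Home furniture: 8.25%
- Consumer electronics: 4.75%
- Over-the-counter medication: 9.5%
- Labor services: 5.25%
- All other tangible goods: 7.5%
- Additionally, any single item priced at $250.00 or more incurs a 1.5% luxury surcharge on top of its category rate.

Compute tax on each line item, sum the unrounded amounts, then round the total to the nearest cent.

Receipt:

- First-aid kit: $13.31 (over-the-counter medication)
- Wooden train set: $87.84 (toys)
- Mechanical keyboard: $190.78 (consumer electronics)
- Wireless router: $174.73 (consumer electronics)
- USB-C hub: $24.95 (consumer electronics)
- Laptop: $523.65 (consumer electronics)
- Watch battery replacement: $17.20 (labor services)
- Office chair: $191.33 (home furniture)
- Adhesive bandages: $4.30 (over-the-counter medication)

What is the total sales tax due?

$76.88

First-aid kit $13.31: over-the-counter medication → 9.5% → $1.26445
Wooden train set $87.84: toys → 8.25% → $7.2468
Mechanical keyboard $190.78: consumer electronics → 4.75% → $9.06205
Wireless router $174.73: consumer electronics → 4.75% → $8.299675
USB-C hub $24.95: consumer electronics → 4.75% → $1.185125
Laptop $523.65: consumer electronics → 4.75% + 1.5% surcharge = 6.25% → $32.728125
Watch battery replacement $17.20: labor services → 5.25% → $0.903
Office chair $191.33: home furniture → 8.25% → $15.784725
Adhesive bandages $4.30: over-the-counter medication → 9.5% → $0.4085
Unrounded tax sum = $76.88245 → $76.88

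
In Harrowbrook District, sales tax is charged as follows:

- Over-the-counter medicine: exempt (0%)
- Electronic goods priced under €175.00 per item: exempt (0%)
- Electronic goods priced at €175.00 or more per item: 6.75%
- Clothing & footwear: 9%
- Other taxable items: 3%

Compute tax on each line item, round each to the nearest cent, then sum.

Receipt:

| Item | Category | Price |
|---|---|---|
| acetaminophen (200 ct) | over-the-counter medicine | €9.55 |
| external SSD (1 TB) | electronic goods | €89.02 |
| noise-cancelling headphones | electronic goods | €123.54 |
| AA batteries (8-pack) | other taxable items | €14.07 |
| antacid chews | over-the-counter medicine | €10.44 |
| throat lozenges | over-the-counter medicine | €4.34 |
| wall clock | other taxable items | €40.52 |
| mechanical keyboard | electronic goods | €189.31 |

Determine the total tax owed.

Acetaminophen (200 ct) €9.55: over-the-counter medicine → 0% → €0.00
External SSD (1 TB) €89.02: electronic goods, under €175.00 → 0% → €0.00
Noise-cancelling headphones €123.54: electronic goods, under €175.00 → 0% → €0.00
AA batteries (8-pack) €14.07: other taxable items → 3% → €0.42
Antacid chews €10.44: over-the-counter medicine → 0% → €0.00
Throat lozenges €4.34: over-the-counter medicine → 0% → €0.00
Wall clock €40.52: other taxable items → 3% → €1.22
Mechanical keyboard €189.31: electronic goods, €175.00 or more → 6.75% → €12.78
Total tax = €0.42 + €1.22 + €12.78 = €14.42

€14.42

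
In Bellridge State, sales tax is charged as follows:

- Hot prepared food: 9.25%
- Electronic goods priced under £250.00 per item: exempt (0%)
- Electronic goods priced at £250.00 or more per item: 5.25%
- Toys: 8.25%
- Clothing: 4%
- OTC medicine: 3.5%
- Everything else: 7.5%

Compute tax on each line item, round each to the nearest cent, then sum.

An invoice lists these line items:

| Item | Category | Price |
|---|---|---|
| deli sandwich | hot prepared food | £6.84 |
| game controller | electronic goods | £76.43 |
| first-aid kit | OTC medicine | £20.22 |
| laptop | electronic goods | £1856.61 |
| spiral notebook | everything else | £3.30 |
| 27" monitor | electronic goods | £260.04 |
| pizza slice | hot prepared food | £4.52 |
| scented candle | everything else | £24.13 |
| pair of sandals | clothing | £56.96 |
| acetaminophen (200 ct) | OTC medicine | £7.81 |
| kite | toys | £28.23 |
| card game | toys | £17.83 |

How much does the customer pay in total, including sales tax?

£2484.21

Deli sandwich £6.84: hot prepared food → 9.25% → £0.63
Game controller £76.43: electronic goods, under £250.00 → 0% → £0.00
First-aid kit £20.22: OTC medicine → 3.5% → £0.71
Laptop £1856.61: electronic goods, £250.00 or more → 5.25% → £97.47
Spiral notebook £3.30: everything else → 7.5% → £0.25
27" monitor £260.04: electronic goods, £250.00 or more → 5.25% → £13.65
Pizza slice £4.52: hot prepared food → 9.25% → £0.42
Scented candle £24.13: everything else → 7.5% → £1.81
Pair of sandals £56.96: clothing → 4% → £2.28
Acetaminophen (200 ct) £7.81: OTC medicine → 3.5% → £0.27
Kite £28.23: toys → 8.25% → £2.33
Card game £17.83: toys → 8.25% → £1.47
Subtotal = £2362.92; tax = £121.29; total due = £2484.21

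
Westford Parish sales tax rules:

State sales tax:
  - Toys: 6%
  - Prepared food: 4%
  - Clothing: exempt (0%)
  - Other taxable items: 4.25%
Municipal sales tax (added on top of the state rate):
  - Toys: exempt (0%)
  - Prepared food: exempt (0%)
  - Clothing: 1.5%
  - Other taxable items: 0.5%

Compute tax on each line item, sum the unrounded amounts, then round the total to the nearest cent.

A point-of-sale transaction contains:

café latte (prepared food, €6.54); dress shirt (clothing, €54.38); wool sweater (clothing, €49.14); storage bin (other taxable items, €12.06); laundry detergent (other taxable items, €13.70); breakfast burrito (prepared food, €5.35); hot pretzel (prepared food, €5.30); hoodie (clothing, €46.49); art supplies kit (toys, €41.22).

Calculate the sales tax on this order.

Café latte €6.54: prepared food → 4% + 0% municipal = 4% → €0.2616
Dress shirt €54.38: clothing → 0% + 1.5% municipal = 1.5% → €0.8157
Wool sweater €49.14: clothing → 0% + 1.5% municipal = 1.5% → €0.7371
Storage bin €12.06: other taxable items → 4.25% + 0.5% municipal = 4.75% → €0.57285
Laundry detergent €13.70: other taxable items → 4.25% + 0.5% municipal = 4.75% → €0.65075
Breakfast burrito €5.35: prepared food → 4% + 0% municipal = 4% → €0.214
Hot pretzel €5.30: prepared food → 4% + 0% municipal = 4% → €0.212
Hoodie €46.49: clothing → 0% + 1.5% municipal = 1.5% → €0.69735
Art supplies kit €41.22: toys → 6% + 0% municipal = 6% → €2.4732
Unrounded tax sum = €6.63455 → €6.63

€6.63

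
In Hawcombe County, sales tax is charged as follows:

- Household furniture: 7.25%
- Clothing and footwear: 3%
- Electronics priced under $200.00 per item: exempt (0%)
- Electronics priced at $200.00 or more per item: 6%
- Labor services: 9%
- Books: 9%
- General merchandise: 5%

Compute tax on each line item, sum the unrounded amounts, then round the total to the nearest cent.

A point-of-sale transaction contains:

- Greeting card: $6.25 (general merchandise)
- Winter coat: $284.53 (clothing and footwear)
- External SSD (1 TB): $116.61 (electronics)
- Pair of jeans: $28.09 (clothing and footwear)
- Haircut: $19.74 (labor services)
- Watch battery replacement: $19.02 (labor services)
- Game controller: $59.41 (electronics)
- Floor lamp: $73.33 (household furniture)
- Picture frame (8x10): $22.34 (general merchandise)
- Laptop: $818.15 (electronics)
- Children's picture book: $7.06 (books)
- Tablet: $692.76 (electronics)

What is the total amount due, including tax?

Greeting card $6.25: general merchandise → 5% → $0.3125
Winter coat $284.53: clothing and footwear → 3% → $8.5359
External SSD (1 TB) $116.61: electronics, under $200.00 → 0% → $0.00
Pair of jeans $28.09: clothing and footwear → 3% → $0.8427
Haircut $19.74: labor services → 9% → $1.7766
Watch battery replacement $19.02: labor services → 9% → $1.7118
Game controller $59.41: electronics, under $200.00 → 0% → $0.00
Floor lamp $73.33: household furniture → 7.25% → $5.316425
Picture frame (8x10) $22.34: general merchandise → 5% → $1.117
Laptop $818.15: electronics, $200.00 or more → 6% → $49.089
Children's picture book $7.06: books → 9% → $0.6354
Tablet $692.76: electronics, $200.00 or more → 6% → $41.5656
Subtotal = $2147.29; unrounded tax = $110.902925 → $110.90; total due = $2258.19

$2258.19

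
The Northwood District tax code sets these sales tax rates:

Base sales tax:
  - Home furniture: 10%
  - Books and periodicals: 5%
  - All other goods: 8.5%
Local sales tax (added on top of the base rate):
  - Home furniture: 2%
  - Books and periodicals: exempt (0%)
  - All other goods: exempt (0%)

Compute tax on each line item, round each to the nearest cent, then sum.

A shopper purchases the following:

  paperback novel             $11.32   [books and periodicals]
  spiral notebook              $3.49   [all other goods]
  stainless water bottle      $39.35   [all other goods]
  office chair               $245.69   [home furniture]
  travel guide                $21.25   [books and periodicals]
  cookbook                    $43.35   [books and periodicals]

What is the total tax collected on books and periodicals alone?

$3.80

Paperback novel $11.32: books and periodicals → 5% + 0% local = 5% → $0.57
Travel guide $21.25: books and periodicals → 5% + 0% local = 5% → $1.06
Cookbook $43.35: books and periodicals → 5% + 0% local = 5% → $2.17
Tax on books and periodicals = $0.57 + $1.06 + $2.17 = $3.80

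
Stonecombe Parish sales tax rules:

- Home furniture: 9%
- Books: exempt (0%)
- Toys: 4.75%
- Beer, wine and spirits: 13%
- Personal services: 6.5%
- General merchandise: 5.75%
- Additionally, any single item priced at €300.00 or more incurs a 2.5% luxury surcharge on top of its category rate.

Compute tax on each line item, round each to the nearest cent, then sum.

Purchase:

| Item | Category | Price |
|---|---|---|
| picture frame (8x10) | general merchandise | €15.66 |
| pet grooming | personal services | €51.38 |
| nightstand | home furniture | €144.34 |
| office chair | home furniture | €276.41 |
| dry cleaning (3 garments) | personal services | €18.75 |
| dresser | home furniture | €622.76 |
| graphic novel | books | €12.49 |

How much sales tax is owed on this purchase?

€114.95

Picture frame (8x10) €15.66: general merchandise → 5.75% → €0.90
Pet grooming €51.38: personal services → 6.5% → €3.34
Nightstand €144.34: home furniture → 9% → €12.99
Office chair €276.41: home furniture → 9% → €24.88
Dry cleaning (3 garments) €18.75: personal services → 6.5% → €1.22
Dresser €622.76: home furniture → 9% + 2.5% surcharge = 11.5% → €71.62
Graphic novel €12.49: books → 0% → €0.00
Total tax = €0.90 + €3.34 + €12.99 + €24.88 + €1.22 + €71.62 = €114.95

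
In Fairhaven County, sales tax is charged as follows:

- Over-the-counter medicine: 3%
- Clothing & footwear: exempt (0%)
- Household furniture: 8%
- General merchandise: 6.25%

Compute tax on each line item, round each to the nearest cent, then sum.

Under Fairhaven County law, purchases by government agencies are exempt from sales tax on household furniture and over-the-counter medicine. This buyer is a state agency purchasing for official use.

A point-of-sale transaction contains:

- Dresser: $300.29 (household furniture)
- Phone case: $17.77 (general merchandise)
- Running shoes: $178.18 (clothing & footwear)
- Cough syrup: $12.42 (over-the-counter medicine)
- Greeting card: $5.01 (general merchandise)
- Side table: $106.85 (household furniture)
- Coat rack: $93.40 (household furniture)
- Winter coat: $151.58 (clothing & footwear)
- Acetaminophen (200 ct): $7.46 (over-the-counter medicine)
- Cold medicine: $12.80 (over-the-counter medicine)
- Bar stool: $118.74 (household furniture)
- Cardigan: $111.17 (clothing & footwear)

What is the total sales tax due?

$1.42

Dresser $300.29: household furniture, buyer-exempt → 0% → $0.00
Phone case $17.77: general merchandise → 6.25% → $1.11
Running shoes $178.18: clothing & footwear → 0% → $0.00
Cough syrup $12.42: over-the-counter medicine, buyer-exempt → 0% → $0.00
Greeting card $5.01: general merchandise → 6.25% → $0.31
Side table $106.85: household furniture, buyer-exempt → 0% → $0.00
Coat rack $93.40: household furniture, buyer-exempt → 0% → $0.00
Winter coat $151.58: clothing & footwear → 0% → $0.00
Acetaminophen (200 ct) $7.46: over-the-counter medicine, buyer-exempt → 0% → $0.00
Cold medicine $12.80: over-the-counter medicine, buyer-exempt → 0% → $0.00
Bar stool $118.74: household furniture, buyer-exempt → 0% → $0.00
Cardigan $111.17: clothing & footwear → 0% → $0.00
Total tax = $1.11 + $0.31 = $1.42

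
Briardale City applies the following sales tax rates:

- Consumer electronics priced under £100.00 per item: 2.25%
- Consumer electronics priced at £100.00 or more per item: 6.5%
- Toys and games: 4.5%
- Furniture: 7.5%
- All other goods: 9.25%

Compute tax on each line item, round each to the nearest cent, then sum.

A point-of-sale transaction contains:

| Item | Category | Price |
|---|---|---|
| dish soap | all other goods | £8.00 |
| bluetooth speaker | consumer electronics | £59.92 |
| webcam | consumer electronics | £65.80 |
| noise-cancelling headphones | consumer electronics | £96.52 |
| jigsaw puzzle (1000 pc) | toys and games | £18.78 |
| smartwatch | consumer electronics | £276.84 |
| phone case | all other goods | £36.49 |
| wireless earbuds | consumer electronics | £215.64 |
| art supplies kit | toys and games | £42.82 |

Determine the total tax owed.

Dish soap £8.00: all other goods → 9.25% → £0.74
Bluetooth speaker £59.92: consumer electronics, under £100.00 → 2.25% → £1.35
Webcam £65.80: consumer electronics, under £100.00 → 2.25% → £1.48
Noise-cancelling headphones £96.52: consumer electronics, under £100.00 → 2.25% → £2.17
Jigsaw puzzle (1000 pc) £18.78: toys and games → 4.5% → £0.85
Smartwatch £276.84: consumer electronics, £100.00 or more → 6.5% → £17.99
Phone case £36.49: all other goods → 9.25% → £3.38
Wireless earbuds £215.64: consumer electronics, £100.00 or more → 6.5% → £14.02
Art supplies kit £42.82: toys and games → 4.5% → £1.93
Total tax = £0.74 + £1.35 + £1.48 + £2.17 + £0.85 + £17.99 + £3.38 + £14.02 + £1.93 = £43.91

£43.91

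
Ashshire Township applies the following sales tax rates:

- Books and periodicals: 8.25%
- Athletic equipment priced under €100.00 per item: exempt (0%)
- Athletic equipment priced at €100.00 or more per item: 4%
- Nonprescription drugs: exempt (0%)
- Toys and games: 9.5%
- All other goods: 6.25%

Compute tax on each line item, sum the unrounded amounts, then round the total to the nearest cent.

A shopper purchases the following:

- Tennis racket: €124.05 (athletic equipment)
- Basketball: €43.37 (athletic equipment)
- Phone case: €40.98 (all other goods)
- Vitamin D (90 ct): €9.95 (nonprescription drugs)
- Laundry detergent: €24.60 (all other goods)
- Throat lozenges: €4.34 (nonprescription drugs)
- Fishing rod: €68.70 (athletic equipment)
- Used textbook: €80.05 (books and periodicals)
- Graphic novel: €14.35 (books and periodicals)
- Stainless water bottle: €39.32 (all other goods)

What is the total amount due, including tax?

Tennis racket €124.05: athletic equipment, €100.00 or more → 4% → €4.962
Basketball €43.37: athletic equipment, under €100.00 → 0% → €0.00
Phone case €40.98: all other goods → 6.25% → €2.56125
Vitamin D (90 ct) €9.95: nonprescription drugs → 0% → €0.00
Laundry detergent €24.60: all other goods → 6.25% → €1.5375
Throat lozenges €4.34: nonprescription drugs → 0% → €0.00
Fishing rod €68.70: athletic equipment, under €100.00 → 0% → €0.00
Used textbook €80.05: books and periodicals → 8.25% → €6.604125
Graphic novel €14.35: books and periodicals → 8.25% → €1.183875
Stainless water bottle €39.32: all other goods → 6.25% → €2.4575
Subtotal = €449.71; unrounded tax = €19.30625 → €19.31; total due = €469.02

€469.02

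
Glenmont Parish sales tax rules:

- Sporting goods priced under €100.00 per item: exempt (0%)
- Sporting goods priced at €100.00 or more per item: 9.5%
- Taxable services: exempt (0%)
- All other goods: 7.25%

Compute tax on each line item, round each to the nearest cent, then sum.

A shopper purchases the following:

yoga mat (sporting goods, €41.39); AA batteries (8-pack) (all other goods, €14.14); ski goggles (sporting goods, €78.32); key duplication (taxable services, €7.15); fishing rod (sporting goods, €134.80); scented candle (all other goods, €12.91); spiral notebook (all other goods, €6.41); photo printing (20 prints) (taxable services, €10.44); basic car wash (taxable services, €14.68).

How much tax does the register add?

€15.24

Yoga mat €41.39: sporting goods, under €100.00 → 0% → €0.00
AA batteries (8-pack) €14.14: all other goods → 7.25% → €1.03
Ski goggles €78.32: sporting goods, under €100.00 → 0% → €0.00
Key duplication €7.15: taxable services → 0% → €0.00
Fishing rod €134.80: sporting goods, €100.00 or more → 9.5% → €12.81
Scented candle €12.91: all other goods → 7.25% → €0.94
Spiral notebook €6.41: all other goods → 7.25% → €0.46
Photo printing (20 prints) €10.44: taxable services → 0% → €0.00
Basic car wash €14.68: taxable services → 0% → €0.00
Total tax = €1.03 + €12.81 + €0.94 + €0.46 = €15.24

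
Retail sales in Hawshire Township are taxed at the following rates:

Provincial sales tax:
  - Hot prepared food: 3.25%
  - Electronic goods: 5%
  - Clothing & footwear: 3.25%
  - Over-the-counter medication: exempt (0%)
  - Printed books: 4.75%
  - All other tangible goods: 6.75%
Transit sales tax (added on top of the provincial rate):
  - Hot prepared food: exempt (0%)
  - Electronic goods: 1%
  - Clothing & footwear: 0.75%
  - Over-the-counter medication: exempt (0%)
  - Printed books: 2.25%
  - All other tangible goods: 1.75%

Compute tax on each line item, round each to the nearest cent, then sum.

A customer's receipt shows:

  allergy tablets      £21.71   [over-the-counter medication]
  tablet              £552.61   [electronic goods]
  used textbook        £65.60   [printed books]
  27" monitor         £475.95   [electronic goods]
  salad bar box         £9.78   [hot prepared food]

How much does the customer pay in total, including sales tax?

£1192.28

Allergy tablets £21.71: over-the-counter medication → 0% + 0% transit = 0% → £0.00
Tablet £552.61: electronic goods → 5% + 1% transit = 6% → £33.16
Used textbook £65.60: printed books → 4.75% + 2.25% transit = 7% → £4.59
27" monitor £475.95: electronic goods → 5% + 1% transit = 6% → £28.56
Salad bar box £9.78: hot prepared food → 3.25% + 0% transit = 3.25% → £0.32
Subtotal = £1125.65; tax = £66.63; total due = £1192.28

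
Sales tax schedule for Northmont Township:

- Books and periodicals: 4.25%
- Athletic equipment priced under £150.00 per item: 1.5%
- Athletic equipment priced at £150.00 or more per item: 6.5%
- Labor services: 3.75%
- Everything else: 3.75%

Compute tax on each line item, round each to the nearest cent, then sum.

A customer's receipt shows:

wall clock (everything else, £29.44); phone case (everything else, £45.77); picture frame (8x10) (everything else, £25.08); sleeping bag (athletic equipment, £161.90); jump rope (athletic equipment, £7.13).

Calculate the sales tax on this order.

Wall clock £29.44: everything else → 3.75% → £1.10
Phone case £45.77: everything else → 3.75% → £1.72
Picture frame (8x10) £25.08: everything else → 3.75% → £0.94
Sleeping bag £161.90: athletic equipment, £150.00 or more → 6.5% → £10.52
Jump rope £7.13: athletic equipment, under £150.00 → 1.5% → £0.11
Total tax = £1.10 + £1.72 + £0.94 + £10.52 + £0.11 = £14.39

£14.39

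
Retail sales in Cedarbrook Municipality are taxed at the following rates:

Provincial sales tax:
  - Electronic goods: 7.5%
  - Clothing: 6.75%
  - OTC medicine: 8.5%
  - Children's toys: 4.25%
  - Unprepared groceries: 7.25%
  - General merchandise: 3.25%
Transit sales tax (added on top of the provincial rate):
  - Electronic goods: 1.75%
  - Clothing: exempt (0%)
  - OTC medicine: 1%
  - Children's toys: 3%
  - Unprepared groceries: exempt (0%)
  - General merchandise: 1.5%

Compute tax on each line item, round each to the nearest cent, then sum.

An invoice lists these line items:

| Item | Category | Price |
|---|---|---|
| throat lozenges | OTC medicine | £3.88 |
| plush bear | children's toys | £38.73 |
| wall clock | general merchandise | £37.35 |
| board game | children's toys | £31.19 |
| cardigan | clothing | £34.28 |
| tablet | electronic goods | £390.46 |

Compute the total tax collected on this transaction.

£45.64

Throat lozenges £3.88: OTC medicine → 8.5% + 1% transit = 9.5% → £0.37
Plush bear £38.73: children's toys → 4.25% + 3% transit = 7.25% → £2.81
Wall clock £37.35: general merchandise → 3.25% + 1.5% transit = 4.75% → £1.77
Board game £31.19: children's toys → 4.25% + 3% transit = 7.25% → £2.26
Cardigan £34.28: clothing → 6.75% + 0% transit = 6.75% → £2.31
Tablet £390.46: electronic goods → 7.5% + 1.75% transit = 9.25% → £36.12
Total tax = £0.37 + £2.81 + £1.77 + £2.26 + £2.31 + £36.12 = £45.64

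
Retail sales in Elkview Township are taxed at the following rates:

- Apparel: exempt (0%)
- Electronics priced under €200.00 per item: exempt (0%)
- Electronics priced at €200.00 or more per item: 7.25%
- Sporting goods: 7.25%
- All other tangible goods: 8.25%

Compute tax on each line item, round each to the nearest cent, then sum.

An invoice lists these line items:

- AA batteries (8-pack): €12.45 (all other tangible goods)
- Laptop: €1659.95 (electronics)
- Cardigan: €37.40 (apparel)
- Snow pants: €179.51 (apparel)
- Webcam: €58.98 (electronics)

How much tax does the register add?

AA batteries (8-pack) €12.45: all other tangible goods → 8.25% → €1.03
Laptop €1659.95: electronics, €200.00 or more → 7.25% → €120.35
Cardigan €37.40: apparel → 0% → €0.00
Snow pants €179.51: apparel → 0% → €0.00
Webcam €58.98: electronics, under €200.00 → 0% → €0.00
Total tax = €1.03 + €120.35 = €121.38

€121.38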